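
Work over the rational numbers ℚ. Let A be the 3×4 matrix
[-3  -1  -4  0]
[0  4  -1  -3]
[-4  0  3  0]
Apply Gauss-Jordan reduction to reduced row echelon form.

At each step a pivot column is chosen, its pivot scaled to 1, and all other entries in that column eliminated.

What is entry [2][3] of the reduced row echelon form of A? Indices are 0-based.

step 1: normalize row 0 (÷-3) = (1, 1/3, 4/3, 0)
  row 2: subtract -4×row0 = (0, 4/3, 25/3, 0)
step 2: normalize row 1 (÷4) = (0, 1, -1/4, -3/4)
  row 0: subtract 1/3×row1 = (1, 0, 17/12, 1/4)
  row 2: subtract 4/3×row1 = (0, 0, 26/3, 1)
step 3: normalize row 2 (÷26/3) = (0, 0, 1, 3/26)
  row 0: subtract 17/12×row2 = (1, 0, 0, 9/104)
  row 1: subtract -1/4×row2 = (0, 1, 0, -75/104)

M[2][3] = 3/26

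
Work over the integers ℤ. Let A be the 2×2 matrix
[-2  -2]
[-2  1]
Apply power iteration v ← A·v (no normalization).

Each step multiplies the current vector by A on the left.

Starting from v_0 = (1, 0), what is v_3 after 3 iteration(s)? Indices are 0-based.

v_3 = (-20, -14)

v_0 = (1, 0).
v_1 = A·v_0 = (-2, -2).
v_2 = A·v_1 = (8, 2).
v_3 = A·v_2 = (-20, -14).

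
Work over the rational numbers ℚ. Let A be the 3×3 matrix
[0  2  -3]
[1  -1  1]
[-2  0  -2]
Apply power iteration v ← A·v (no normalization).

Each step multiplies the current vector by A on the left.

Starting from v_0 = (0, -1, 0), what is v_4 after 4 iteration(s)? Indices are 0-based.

v_4 = (54, -39, 60)

v_0 = (0, -1, 0).
v_1 = A·v_0 = (-2, 1, 0).
v_2 = A·v_1 = (2, -3, 4).
v_3 = A·v_2 = (-18, 9, -12).
v_4 = A·v_3 = (54, -39, 60).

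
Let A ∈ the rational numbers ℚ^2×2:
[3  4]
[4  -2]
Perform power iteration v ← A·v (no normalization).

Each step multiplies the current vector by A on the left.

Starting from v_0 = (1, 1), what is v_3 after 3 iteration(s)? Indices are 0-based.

v_3 = (183, 68)

v_0 = (1, 1).
v_1 = A·v_0 = (7, 2).
v_2 = A·v_1 = (29, 24).
v_3 = A·v_2 = (183, 68).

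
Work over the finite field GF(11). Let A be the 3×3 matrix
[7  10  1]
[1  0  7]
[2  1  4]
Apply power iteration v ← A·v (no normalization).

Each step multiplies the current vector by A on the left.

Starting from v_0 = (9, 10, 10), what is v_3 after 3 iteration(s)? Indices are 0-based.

v_0 = (9, 10, 10).
v_1 = A·v_0 = (8, 2, 2).
v_2 = A·v_1 = (1, 0, 4).
v_3 = A·v_2 = (0, 7, 7).

v_3 = (0, 7, 7)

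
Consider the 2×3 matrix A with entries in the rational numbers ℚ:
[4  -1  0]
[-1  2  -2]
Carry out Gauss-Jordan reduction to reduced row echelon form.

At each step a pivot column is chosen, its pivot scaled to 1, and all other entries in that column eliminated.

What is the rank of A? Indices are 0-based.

step 1: normalize row 0 (÷4) = (1, -1/4, 0)
  row 1: subtract -1×row0 = (0, 7/4, -2)
step 2: normalize row 1 (÷7/4) = (0, 1, -8/7)
  row 0: subtract -1/4×row1 = (1, 0, -2/7)

rank = 2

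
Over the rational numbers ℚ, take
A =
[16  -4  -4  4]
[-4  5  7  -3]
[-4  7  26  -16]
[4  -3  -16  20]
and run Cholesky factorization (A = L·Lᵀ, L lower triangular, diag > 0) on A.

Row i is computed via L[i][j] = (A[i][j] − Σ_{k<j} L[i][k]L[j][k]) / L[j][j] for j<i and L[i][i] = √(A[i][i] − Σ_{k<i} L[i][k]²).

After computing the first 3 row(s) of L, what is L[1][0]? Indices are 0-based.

Step 1: L[0][0] = √(16) = 4.
  L[1][0] = (-4) / L[0][0] = -1.
Step 2: L[1][1] = √(4) = 2.
  L[2][0] = (-4) / L[0][0] = -1.
  L[2][1] = (6) / L[1][1] = 3.
Step 3: L[2][2] = √(16) = 4.

L[1][0] = -1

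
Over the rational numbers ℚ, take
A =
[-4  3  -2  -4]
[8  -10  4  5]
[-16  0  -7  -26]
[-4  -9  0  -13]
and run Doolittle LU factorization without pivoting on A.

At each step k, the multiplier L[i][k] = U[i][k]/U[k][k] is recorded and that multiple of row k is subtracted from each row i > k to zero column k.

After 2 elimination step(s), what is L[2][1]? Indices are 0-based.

k=0: U[0][0]=-4
  eliminate (1,0): mult=-2, new row 1: (0, -4, 0, -3); set L[1][0]=-2
  eliminate (2,0): mult=4, new row 2: (0, -12, 1, -10); set L[2][0]=4
  eliminate (3,0): mult=1, new row 3: (0, -12, 2, -9); set L[3][0]=1
k=1: U[1][1]=-4
  eliminate (2,1): mult=3, new row 2: (0, 0, 1, -1); set L[2][1]=3
  eliminate (3,1): mult=3, new row 3: (0, 0, 2, 0); set L[3][1]=3

L[2][1] = 3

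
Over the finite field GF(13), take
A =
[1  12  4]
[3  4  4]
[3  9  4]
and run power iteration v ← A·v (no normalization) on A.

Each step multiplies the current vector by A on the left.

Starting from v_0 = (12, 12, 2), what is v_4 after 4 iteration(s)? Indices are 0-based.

v_4 = (8, 1, 4)

v_0 = (12, 12, 2).
v_1 = A·v_0 = (8, 1, 9).
v_2 = A·v_1 = (4, 12, 4).
v_3 = A·v_2 = (8, 11, 6).
v_4 = A·v_3 = (8, 1, 4).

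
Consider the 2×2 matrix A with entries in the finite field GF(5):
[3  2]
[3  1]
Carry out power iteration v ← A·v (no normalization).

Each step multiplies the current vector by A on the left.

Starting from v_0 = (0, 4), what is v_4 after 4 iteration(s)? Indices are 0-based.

v_0 = (0, 4).
v_1 = A·v_0 = (3, 4).
v_2 = A·v_1 = (2, 3).
v_3 = A·v_2 = (2, 4).
v_4 = A·v_3 = (4, 0).

v_4 = (4, 0)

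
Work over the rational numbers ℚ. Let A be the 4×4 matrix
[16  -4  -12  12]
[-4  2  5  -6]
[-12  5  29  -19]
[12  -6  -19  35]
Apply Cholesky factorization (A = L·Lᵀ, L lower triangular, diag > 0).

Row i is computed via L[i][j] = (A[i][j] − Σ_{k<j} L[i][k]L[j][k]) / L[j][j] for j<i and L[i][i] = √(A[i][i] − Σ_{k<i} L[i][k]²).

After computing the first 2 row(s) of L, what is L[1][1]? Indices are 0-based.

L[1][1] = 1

Step 1: L[0][0] = √(16) = 4.
  L[1][0] = (-4) / L[0][0] = -1.
Step 2: L[1][1] = √(1) = 1.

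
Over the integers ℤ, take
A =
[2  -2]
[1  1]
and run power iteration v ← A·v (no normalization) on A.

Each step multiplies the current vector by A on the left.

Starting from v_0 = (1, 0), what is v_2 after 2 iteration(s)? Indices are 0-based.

v_0 = (1, 0).
v_1 = A·v_0 = (2, 1).
v_2 = A·v_1 = (2, 3).

v_2 = (2, 3)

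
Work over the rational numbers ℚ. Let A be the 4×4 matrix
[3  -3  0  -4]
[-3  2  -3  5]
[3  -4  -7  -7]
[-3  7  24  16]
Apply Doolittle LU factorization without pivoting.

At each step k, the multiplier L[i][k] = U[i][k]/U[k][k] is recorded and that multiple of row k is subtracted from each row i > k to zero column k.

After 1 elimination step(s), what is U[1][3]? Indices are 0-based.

k=0: U[0][0]=3
  eliminate (1,0): mult=-1, new row 1: (0, -1, -3, 1); set L[1][0]=-1
  eliminate (2,0): mult=1, new row 2: (0, -1, -7, -3); set L[2][0]=1
  eliminate (3,0): mult=-1, new row 3: (0, 4, 24, 12); set L[3][0]=-1

U[1][3] = 1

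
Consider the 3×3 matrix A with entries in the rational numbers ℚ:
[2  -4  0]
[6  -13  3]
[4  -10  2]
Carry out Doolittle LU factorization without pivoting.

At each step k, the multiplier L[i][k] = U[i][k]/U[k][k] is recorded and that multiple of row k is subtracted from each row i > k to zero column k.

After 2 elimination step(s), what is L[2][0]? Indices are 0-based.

L[2][0] = 2

[col 0] pivot 2
  R1 -= 3*R0 → (0, -1, 3)  (L[1][0] := 3)
  R2 -= 2*R0 → (0, -2, 2)  (L[2][0] := 2)
[col 1] pivot -1
  R2 -= 2*R1 → (0, 0, -4)  (L[2][1] := 2)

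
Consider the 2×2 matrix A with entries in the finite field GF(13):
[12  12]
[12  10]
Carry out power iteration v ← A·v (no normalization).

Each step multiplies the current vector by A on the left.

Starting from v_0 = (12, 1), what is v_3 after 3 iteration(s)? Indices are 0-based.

v_3 = (5, 6)

v_0 = (12, 1).
v_1 = A·v_0 = (0, 11).
v_2 = A·v_1 = (2, 6).
v_3 = A·v_2 = (5, 6).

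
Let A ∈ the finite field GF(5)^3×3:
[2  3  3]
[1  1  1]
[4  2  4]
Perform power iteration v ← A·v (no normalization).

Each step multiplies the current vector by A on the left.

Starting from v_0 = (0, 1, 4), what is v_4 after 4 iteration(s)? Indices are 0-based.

v_4 = (3, 2, 0)

v_0 = (0, 1, 4).
v_1 = A·v_0 = (0, 0, 3).
v_2 = A·v_1 = (4, 3, 2).
v_3 = A·v_2 = (3, 4, 0).
v_4 = A·v_3 = (3, 2, 0).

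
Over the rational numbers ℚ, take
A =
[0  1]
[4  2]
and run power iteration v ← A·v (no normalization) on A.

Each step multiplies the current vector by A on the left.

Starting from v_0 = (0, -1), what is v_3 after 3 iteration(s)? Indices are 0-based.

v_3 = (-8, -24)

v_0 = (0, -1).
v_1 = A·v_0 = (-1, -2).
v_2 = A·v_1 = (-2, -8).
v_3 = A·v_2 = (-8, -24).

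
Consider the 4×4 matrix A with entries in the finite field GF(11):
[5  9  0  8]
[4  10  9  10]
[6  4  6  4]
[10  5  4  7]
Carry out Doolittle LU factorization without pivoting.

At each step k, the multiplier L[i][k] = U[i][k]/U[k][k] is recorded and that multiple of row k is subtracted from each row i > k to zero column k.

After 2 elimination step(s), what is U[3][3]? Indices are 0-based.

U[3][3] = 3

[col 0] pivot 5
  R1 -= 3*R0 → (0, 5, 9, 8)  (L[1][0] := 3)
  R2 -= 10*R0 → (0, 2, 6, 1)  (L[2][0] := 10)
  R3 -= 2*R0 → (0, 9, 4, 2)  (L[3][0] := 2)
[col 1] pivot 5
  R2 -= 7*R1 → (0, 0, 9, 0)  (L[2][1] := 7)
  R3 -= 4*R1 → (0, 0, 1, 3)  (L[3][1] := 4)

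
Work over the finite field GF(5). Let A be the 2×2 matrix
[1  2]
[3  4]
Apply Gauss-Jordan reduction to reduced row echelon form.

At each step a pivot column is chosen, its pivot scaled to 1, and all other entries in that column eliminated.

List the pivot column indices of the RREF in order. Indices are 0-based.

pivot columns: 0, 1

[1] R0 /= 1  ⇒  (1, 2)
     R1 -= 3·R0  ⇒  (0, 3)
[2] R1 /= 3  ⇒  (0, 1)
     R0 -= 2·R1  ⇒  (1, 0)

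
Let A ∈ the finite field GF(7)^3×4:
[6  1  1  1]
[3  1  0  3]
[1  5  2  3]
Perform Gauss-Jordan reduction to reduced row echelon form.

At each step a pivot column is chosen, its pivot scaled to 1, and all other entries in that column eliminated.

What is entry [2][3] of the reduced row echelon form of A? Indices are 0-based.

[1] R0 /= 6  ⇒  (1, 6, 6, 6)
     R1 -= 3·R0  ⇒  (0, 4, 3, 6)
     R2 -= 1·R0  ⇒  (0, 6, 3, 4)
[2] R1 /= 4  ⇒  (0, 1, 6, 5)
     R0 -= 6·R1  ⇒  (1, 0, 5, 4)
     R2 -= 6·R1  ⇒  (0, 0, 2, 2)
[3] R2 /= 2  ⇒  (0, 0, 1, 1)
     R0 -= 5·R2  ⇒  (1, 0, 0, 6)
     R1 -= 6·R2  ⇒  (0, 1, 0, 6)

M[2][3] = 1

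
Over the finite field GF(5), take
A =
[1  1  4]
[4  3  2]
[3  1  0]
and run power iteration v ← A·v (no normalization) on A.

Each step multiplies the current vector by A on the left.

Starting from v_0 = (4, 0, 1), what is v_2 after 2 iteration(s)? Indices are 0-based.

v_0 = (4, 0, 1).
v_1 = A·v_0 = (3, 3, 2).
v_2 = A·v_1 = (4, 0, 2).

v_2 = (4, 0, 2)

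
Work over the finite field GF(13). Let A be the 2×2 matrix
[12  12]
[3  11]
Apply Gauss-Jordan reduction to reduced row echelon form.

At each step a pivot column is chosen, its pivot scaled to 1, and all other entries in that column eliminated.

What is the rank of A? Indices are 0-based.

step 1: normalize row 0 (÷12) = (1, 1)
  row 1: subtract 3×row0 = (0, 8)
step 2: normalize row 1 (÷8) = (0, 1)
  row 0: subtract 1×row1 = (1, 0)

rank = 2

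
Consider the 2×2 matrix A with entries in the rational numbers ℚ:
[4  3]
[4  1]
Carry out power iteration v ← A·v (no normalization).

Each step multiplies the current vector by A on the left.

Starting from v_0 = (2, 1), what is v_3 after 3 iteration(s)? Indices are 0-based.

v_3 = (443, 337)

v_0 = (2, 1).
v_1 = A·v_0 = (11, 9).
v_2 = A·v_1 = (71, 53).
v_3 = A·v_2 = (443, 337).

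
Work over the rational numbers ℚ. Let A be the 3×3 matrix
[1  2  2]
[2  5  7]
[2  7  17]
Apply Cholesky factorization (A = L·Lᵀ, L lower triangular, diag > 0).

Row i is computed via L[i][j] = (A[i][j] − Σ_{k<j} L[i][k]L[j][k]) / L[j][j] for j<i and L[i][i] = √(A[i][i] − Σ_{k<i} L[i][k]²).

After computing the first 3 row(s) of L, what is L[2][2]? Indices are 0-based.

L[2][2] = 2

Step 1: L[0][0] = √(1) = 1.
  L[1][0] = (2) / L[0][0] = 2.
Step 2: L[1][1] = √(1) = 1.
  L[2][0] = (2) / L[0][0] = 2.
  L[2][1] = (3) / L[1][1] = 3.
Step 3: L[2][2] = √(4) = 2.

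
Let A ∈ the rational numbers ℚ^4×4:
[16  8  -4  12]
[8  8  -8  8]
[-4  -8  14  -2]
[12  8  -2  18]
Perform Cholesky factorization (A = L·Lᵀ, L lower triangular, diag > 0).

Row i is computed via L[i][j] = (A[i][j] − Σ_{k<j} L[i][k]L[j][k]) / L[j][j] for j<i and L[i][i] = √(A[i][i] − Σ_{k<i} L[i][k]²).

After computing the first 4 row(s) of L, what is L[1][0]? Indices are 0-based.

L[1][0] = 2

Step 1: L[0][0] = √(16) = 4.
  L[1][0] = (8) / L[0][0] = 2.
Step 2: L[1][1] = √(4) = 2.
  L[2][0] = (-4) / L[0][0] = -1.
  L[2][1] = (-6) / L[1][1] = -3.
Step 3: L[2][2] = √(4) = 2.
  L[3][0] = (12) / L[0][0] = 3.
  L[3][1] = (2) / L[1][1] = 1.
  L[3][2] = (4) / L[2][2] = 2.
Step 4: L[3][3] = √(4) = 2.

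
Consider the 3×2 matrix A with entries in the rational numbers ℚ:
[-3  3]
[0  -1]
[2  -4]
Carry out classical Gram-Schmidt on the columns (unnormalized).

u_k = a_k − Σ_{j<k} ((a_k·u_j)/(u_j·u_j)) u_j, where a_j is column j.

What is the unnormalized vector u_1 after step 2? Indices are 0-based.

u_1 = (-12/13, -1, -18/13)

Step 1: u_0 = a_0 = (-3, 0, 2).
Step 2: u_1 = a_1 − (-17/13)·u_0 = (-12/13, -1, -18/13).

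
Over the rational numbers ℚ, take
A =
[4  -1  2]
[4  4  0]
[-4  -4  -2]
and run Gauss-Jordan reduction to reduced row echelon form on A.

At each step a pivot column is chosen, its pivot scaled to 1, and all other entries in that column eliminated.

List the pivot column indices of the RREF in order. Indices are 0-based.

pivot columns: 0, 1, 2

step 1: normalize row 0 (÷4) = (1, -1/4, 1/2)
  row 1: subtract 4×row0 = (0, 5, -2)
  row 2: subtract -4×row0 = (0, -5, 0)
step 2: normalize row 1 (÷5) = (0, 1, -2/5)
  row 0: subtract -1/4×row1 = (1, 0, 2/5)
  row 2: subtract -5×row1 = (0, 0, -2)
step 3: normalize row 2 (÷-2) = (0, 0, 1)
  row 0: subtract 2/5×row2 = (1, 0, 0)
  row 1: subtract -2/5×row2 = (0, 1, 0)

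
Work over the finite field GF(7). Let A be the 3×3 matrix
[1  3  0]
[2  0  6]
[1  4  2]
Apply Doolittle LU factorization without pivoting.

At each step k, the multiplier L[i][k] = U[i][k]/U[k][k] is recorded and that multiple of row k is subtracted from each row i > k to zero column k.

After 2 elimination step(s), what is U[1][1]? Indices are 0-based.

[col 0] pivot 1
  R1 -= 2*R0 → (0, 1, 6)  (L[1][0] := 2)
  R2 -= 1*R0 → (0, 1, 2)  (L[2][0] := 1)
[col 1] pivot 1
  R2 -= 1*R1 → (0, 0, 3)  (L[2][1] := 1)

U[1][1] = 1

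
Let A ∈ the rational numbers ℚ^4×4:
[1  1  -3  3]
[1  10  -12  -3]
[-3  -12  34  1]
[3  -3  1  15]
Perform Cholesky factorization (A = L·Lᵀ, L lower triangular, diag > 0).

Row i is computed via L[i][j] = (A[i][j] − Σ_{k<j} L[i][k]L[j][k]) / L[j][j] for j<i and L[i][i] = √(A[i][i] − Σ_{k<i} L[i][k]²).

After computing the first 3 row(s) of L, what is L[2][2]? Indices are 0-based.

L[2][2] = 4

Step 1: L[0][0] = √(1) = 1.
  L[1][0] = (1) / L[0][0] = 1.
Step 2: L[1][1] = √(9) = 3.
  L[2][0] = (-3) / L[0][0] = -3.
  L[2][1] = (-9) / L[1][1] = -3.
Step 3: L[2][2] = √(16) = 4.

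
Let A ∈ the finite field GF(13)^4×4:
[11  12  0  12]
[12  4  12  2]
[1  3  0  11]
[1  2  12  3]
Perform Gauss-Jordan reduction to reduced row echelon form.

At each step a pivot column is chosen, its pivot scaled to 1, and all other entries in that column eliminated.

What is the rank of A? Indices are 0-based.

[1] R0 /= 11  ⇒  (1, 7, 0, 7)
     R1 -= 12·R0  ⇒  (0, 11, 12, 9)
     R2 -= 1·R0  ⇒  (0, 9, 0, 4)
     R3 -= 1·R0  ⇒  (0, 8, 12, 9)
[2] R1 /= 11  ⇒  (0, 1, 7, 2)
     R0 -= 7·R1  ⇒  (1, 0, 3, 6)
     R2 -= 9·R1  ⇒  (0, 0, 2, 12)
     R3 -= 8·R1  ⇒  (0, 0, 8, 6)
[3] R2 /= 2  ⇒  (0, 0, 1, 6)
     R0 -= 3·R2  ⇒  (1, 0, 0, 1)
     R1 -= 7·R2  ⇒  (0, 1, 0, 12)
     R3 -= 8·R2  ⇒  (0, 0, 0, 10)
[4] R3 /= 10  ⇒  (0, 0, 0, 1)
     R0 -= 1·R3  ⇒  (1, 0, 0, 0)
     R1 -= 12·R3  ⇒  (0, 1, 0, 0)
     R2 -= 6·R3  ⇒  (0, 0, 1, 0)

rank = 4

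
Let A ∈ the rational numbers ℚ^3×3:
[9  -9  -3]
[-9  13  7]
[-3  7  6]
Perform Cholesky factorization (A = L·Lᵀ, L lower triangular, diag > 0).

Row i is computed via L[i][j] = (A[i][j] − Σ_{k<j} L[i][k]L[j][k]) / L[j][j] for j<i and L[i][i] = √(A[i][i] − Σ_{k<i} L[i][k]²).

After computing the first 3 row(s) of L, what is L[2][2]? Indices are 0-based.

L[2][2] = 1

Step 1: L[0][0] = √(9) = 3.
  L[1][0] = (-9) / L[0][0] = -3.
Step 2: L[1][1] = √(4) = 2.
  L[2][0] = (-3) / L[0][0] = -1.
  L[2][1] = (4) / L[1][1] = 2.
Step 3: L[2][2] = √(1) = 1.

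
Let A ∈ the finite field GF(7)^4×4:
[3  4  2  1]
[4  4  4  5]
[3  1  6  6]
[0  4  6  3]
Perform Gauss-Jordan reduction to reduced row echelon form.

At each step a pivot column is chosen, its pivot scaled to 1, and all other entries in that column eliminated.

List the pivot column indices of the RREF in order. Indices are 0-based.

pivot columns: 0, 1, 2, 3

[1] R0 /= 3  ⇒  (1, 6, 3, 5)
     R1 -= 4·R0  ⇒  (0, 1, 6, 6)
     R2 -= 3·R0  ⇒  (0, 4, 4, 5)
[2] R1 /= 1  ⇒  (0, 1, 6, 6)
     R0 -= 6·R1  ⇒  (1, 0, 2, 4)
     R2 -= 4·R1  ⇒  (0, 0, 1, 2)
     R3 -= 4·R1  ⇒  (0, 0, 3, 0)
[3] R2 /= 1  ⇒  (0, 0, 1, 2)
     R0 -= 2·R2  ⇒  (1, 0, 0, 0)
     R1 -= 6·R2  ⇒  (0, 1, 0, 1)
     R3 -= 3·R2  ⇒  (0, 0, 0, 1)
[4] R3 /= 1  ⇒  (0, 0, 0, 1)
     R1 -= 1·R3  ⇒  (0, 1, 0, 0)
     R2 -= 2·R3  ⇒  (0, 0, 1, 0)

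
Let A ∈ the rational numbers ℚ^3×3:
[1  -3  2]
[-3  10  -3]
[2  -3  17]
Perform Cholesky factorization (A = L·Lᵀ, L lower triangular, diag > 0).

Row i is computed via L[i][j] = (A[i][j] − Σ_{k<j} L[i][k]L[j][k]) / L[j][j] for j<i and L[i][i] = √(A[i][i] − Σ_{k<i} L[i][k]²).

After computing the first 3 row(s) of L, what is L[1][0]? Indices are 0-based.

L[1][0] = -3

Step 1: L[0][0] = √(1) = 1.
  L[1][0] = (-3) / L[0][0] = -3.
Step 2: L[1][1] = √(1) = 1.
  L[2][0] = (2) / L[0][0] = 2.
  L[2][1] = (3) / L[1][1] = 3.
Step 3: L[2][2] = √(4) = 2.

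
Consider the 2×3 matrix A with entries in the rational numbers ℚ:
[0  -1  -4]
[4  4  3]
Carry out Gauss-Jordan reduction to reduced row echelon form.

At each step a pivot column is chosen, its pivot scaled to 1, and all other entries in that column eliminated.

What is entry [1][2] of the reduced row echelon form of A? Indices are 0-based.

[1] R0 <-> R1
[1] R0 /= 4  ⇒  (1, 1, 3/4)
[2] R1 /= -1  ⇒  (0, 1, 4)
     R0 -= 1·R1  ⇒  (1, 0, -13/4)

M[1][2] = 4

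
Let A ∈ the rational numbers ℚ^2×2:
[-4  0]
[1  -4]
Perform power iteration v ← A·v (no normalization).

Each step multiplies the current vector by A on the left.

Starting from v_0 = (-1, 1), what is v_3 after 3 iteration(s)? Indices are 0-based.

v_0 = (-1, 1).
v_1 = A·v_0 = (4, -5).
v_2 = A·v_1 = (-16, 24).
v_3 = A·v_2 = (64, -112).

v_3 = (64, -112)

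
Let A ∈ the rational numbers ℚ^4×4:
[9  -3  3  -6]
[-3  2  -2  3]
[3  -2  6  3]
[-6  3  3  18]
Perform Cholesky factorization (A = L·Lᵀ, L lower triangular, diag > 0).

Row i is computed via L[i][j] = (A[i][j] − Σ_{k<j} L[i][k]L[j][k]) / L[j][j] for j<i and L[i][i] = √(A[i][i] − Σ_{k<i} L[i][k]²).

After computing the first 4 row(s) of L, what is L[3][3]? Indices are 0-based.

Step 1: L[0][0] = √(9) = 3.
  L[1][0] = (-3) / L[0][0] = -1.
Step 2: L[1][1] = √(1) = 1.
  L[2][0] = (3) / L[0][0] = 1.
  L[2][1] = (-1) / L[1][1] = -1.
Step 3: L[2][2] = √(4) = 2.
  L[3][0] = (-6) / L[0][0] = -2.
  L[3][1] = (1) / L[1][1] = 1.
  L[3][2] = (6) / L[2][2] = 3.
Step 4: L[3][3] = √(4) = 2.

L[3][3] = 2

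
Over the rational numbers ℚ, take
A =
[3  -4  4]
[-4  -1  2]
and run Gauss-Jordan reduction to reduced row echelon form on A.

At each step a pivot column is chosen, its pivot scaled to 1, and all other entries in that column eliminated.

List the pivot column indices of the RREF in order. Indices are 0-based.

step 1: normalize row 0 (÷3) = (1, -4/3, 4/3)
  row 1: subtract -4×row0 = (0, -19/3, 22/3)
step 2: normalize row 1 (÷-19/3) = (0, 1, -22/19)
  row 0: subtract -4/3×row1 = (1, 0, -4/19)

pivot columns: 0, 1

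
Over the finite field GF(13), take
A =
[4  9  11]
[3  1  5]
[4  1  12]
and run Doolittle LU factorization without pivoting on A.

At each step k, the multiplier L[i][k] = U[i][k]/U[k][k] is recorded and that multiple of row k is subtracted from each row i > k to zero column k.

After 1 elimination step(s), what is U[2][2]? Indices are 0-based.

U[2][2] = 1

Step 1: pivot at (0,0) is 4.
  row1 ← row1 − (4)·row0  ⇒  L[1][0]=4, U row1=(0, 4, 0)
  row2 ← row2 − (1)·row0  ⇒  L[2][0]=1, U row2=(0, 5, 1)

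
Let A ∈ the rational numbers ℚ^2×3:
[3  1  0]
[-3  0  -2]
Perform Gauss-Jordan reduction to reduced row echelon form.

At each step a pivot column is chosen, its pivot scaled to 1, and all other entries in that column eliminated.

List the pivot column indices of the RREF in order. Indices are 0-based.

pivot(0,0)=3: scale R0 → (1, 1/3, 0)
  clear (1,0): R1 −= (-3)R0 → (0, 1, -2)
pivot(1,1)=1: scale R1 → (0, 1, -2)
  clear (0,1): R0 −= (1/3)R1 → (1, 0, 2/3)

pivot columns: 0, 1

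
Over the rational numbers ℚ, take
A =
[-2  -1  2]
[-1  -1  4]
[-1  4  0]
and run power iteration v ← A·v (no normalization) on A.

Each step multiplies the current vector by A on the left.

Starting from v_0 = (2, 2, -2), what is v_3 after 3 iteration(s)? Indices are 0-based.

v_3 = (-210, -242, 140)

v_0 = (2, 2, -2).
v_1 = A·v_0 = (-10, -12, 6).
v_2 = A·v_1 = (44, 46, -38).
v_3 = A·v_2 = (-210, -242, 140).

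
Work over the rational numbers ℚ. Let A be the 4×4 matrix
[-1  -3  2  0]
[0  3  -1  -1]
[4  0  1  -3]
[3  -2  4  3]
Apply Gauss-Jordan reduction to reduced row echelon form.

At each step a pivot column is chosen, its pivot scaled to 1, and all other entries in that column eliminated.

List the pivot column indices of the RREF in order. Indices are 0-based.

step 1: normalize row 0 (÷-1) = (1, 3, -2, 0)
  row 2: subtract 4×row0 = (0, -12, 9, -3)
  row 3: subtract 3×row0 = (0, -11, 10, 3)
step 2: normalize row 1 (÷3) = (0, 1, -1/3, -1/3)
  row 0: subtract 3×row1 = (1, 0, -1, 1)
  row 2: subtract -12×row1 = (0, 0, 5, -7)
  row 3: subtract -11×row1 = (0, 0, 19/3, -2/3)
step 3: normalize row 2 (÷5) = (0, 0, 1, -7/5)
  row 0: subtract -1×row2 = (1, 0, 0, -2/5)
  row 1: subtract -1/3×row2 = (0, 1, 0, -4/5)
  row 3: subtract 19/3×row2 = (0, 0, 0, 41/5)
step 4: normalize row 3 (÷41/5) = (0, 0, 0, 1)
  row 0: subtract -2/5×row3 = (1, 0, 0, 0)
  row 1: subtract -4/5×row3 = (0, 1, 0, 0)
  row 2: subtract -7/5×row3 = (0, 0, 1, 0)

pivot columns: 0, 1, 2, 3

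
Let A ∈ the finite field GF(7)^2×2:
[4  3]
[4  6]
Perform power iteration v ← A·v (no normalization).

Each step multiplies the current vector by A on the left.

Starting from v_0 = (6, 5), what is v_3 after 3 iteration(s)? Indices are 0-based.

v_3 = (3, 1)

v_0 = (6, 5).
v_1 = A·v_0 = (4, 5).
v_2 = A·v_1 = (3, 4).
v_3 = A·v_2 = (3, 1).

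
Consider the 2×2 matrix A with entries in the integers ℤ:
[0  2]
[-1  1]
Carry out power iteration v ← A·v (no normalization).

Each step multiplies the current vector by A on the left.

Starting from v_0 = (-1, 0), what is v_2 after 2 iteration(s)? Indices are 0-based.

v_0 = (-1, 0).
v_1 = A·v_0 = (0, 1).
v_2 = A·v_1 = (2, 1).

v_2 = (2, 1)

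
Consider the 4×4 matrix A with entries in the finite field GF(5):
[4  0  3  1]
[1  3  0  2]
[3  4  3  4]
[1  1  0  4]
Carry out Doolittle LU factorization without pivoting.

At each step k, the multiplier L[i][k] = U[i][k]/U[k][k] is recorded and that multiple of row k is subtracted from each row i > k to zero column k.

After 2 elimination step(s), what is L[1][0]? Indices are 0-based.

Step 1: pivot at (0,0) is 4.
  row1 ← row1 − (4)·row0  ⇒  L[1][0]=4, U row1=(0, 3, 3, 3)
  row2 ← row2 − (2)·row0  ⇒  L[2][0]=2, U row2=(0, 4, 2, 2)
  row3 ← row3 − (4)·row0  ⇒  L[3][0]=4, U row3=(0, 1, 3, 0)
Step 2: pivot at (1,1) is 3.
  row2 ← row2 − (3)·row1  ⇒  L[2][1]=3, U row2=(0, 0, 3, 3)
  row3 ← row3 − (2)·row1  ⇒  L[3][1]=2, U row3=(0, 0, 2, 4)

L[1][0] = 4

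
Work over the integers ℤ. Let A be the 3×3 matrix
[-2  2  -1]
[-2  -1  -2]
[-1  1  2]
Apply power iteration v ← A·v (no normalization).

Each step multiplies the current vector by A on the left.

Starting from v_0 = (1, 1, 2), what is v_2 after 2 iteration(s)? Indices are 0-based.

v_0 = (1, 1, 2).
v_1 = A·v_0 = (-2, -7, 4).
v_2 = A·v_1 = (-14, 3, 3).

v_2 = (-14, 3, 3)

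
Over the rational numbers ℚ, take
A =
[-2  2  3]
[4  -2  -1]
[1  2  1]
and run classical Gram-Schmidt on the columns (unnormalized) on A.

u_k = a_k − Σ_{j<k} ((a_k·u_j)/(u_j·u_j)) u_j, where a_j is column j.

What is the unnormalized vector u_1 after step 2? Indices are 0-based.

Step 1: u_0 = a_0 = (-2, 4, 1).
Step 2: u_1 = a_1 − (-10/21)·u_0 = (22/21, -2/21, 52/21).

u_1 = (22/21, -2/21, 52/21)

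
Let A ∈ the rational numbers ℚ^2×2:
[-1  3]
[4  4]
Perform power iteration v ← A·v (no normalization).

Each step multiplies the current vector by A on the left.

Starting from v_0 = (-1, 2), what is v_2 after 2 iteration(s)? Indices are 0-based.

v_2 = (5, 44)

v_0 = (-1, 2).
v_1 = A·v_0 = (7, 4).
v_2 = A·v_1 = (5, 44).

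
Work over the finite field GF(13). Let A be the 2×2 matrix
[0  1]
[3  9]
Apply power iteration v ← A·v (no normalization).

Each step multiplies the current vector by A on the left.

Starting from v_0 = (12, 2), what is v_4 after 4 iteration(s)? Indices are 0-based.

v_4 = (1, 3)

v_0 = (12, 2).
v_1 = A·v_0 = (2, 2).
v_2 = A·v_1 = (2, 11).
v_3 = A·v_2 = (11, 1).
v_4 = A·v_3 = (1, 3).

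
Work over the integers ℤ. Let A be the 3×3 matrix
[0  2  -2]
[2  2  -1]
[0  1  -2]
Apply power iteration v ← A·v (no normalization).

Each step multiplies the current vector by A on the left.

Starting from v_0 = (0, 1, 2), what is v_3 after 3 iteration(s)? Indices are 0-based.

v_3 = (-14, 4, -13)

v_0 = (0, 1, 2).
v_1 = A·v_0 = (-2, 0, -3).
v_2 = A·v_1 = (6, -1, 6).
v_3 = A·v_2 = (-14, 4, -13).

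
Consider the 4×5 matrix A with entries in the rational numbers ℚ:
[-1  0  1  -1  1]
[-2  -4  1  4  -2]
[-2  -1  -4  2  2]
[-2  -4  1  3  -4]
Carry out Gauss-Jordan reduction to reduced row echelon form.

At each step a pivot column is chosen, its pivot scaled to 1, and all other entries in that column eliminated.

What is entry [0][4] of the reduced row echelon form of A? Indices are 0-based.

M[0][4] = -53/23

pivot(0,0)=-1: scale R0 → (1, 0, -1, 1, -1)
  clear (1,0): R1 −= (-2)R0 → (0, -4, -1, 6, -4)
  clear (2,0): R2 −= (-2)R0 → (0, -1, -6, 4, 0)
  clear (3,0): R3 −= (-2)R0 → (0, -4, -1, 5, -6)
pivot(1,1)=-4: scale R1 → (0, 1, 1/4, -3/2, 1)
  clear (2,1): R2 −= (-1)R1 → (0, 0, -23/4, 5/2, 1)
  clear (3,1): R3 −= (-4)R1 → (0, 0, 0, -1, -2)
pivot(2,2)=-23/4: scale R2 → (0, 0, 1, -10/23, -4/23)
  clear (0,2): R0 −= (-1)R2 → (1, 0, 0, 13/23, -27/23)
  clear (1,2): R1 −= (1/4)R2 → (0, 1, 0, -32/23, 24/23)
pivot(3,3)=-1: scale R3 → (0, 0, 0, 1, 2)
  clear (0,3): R0 −= (13/23)R3 → (1, 0, 0, 0, -53/23)
  clear (1,3): R1 −= (-32/23)R3 → (0, 1, 0, 0, 88/23)
  clear (2,3): R2 −= (-10/23)R3 → (0, 0, 1, 0, 16/23)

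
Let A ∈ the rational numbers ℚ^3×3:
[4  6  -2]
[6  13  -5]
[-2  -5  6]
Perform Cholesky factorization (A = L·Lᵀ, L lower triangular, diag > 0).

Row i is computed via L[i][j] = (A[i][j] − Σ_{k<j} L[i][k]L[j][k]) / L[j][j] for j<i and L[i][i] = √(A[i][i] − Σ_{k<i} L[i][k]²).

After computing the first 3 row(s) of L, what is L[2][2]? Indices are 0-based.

Step 1: L[0][0] = √(4) = 2.
  L[1][0] = (6) / L[0][0] = 3.
Step 2: L[1][1] = √(4) = 2.
  L[2][0] = (-2) / L[0][0] = -1.
  L[2][1] = (-2) / L[1][1] = -1.
Step 3: L[2][2] = √(4) = 2.

L[2][2] = 2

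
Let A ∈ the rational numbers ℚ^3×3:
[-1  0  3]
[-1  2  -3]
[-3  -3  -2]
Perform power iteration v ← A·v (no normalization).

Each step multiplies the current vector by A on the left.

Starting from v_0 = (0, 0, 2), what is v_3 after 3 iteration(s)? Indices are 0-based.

v_0 = (0, 0, 2).
v_1 = A·v_0 = (6, -6, -4).
v_2 = A·v_1 = (-18, -6, 8).
v_3 = A·v_2 = (42, -18, 56).

v_3 = (42, -18, 56)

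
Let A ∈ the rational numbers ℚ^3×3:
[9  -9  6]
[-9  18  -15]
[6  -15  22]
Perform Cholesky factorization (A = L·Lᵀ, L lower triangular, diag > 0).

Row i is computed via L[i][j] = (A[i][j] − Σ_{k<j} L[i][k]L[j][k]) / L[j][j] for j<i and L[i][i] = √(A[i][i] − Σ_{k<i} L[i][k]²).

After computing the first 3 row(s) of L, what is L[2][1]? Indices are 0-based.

Step 1: L[0][0] = √(9) = 3.
  L[1][0] = (-9) / L[0][0] = -3.
Step 2: L[1][1] = √(9) = 3.
  L[2][0] = (6) / L[0][0] = 2.
  L[2][1] = (-9) / L[1][1] = -3.
Step 3: L[2][2] = √(9) = 3.

L[2][1] = -3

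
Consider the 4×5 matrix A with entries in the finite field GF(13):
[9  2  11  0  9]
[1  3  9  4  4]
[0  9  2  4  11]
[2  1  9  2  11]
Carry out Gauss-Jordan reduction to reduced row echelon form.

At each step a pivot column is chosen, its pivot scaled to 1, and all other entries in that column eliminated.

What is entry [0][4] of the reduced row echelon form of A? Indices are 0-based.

M[0][4] = 7

step 1: normalize row 0 (÷9) = (1, 6, 7, 0, 1)
  row 1: subtract 1×row0 = (0, 10, 2, 4, 3)
  row 3: subtract 2×row0 = (0, 2, 8, 2, 9)
step 2: normalize row 1 (÷10) = (0, 1, 8, 3, 12)
  row 0: subtract 6×row1 = (1, 0, 11, 8, 7)
  row 2: subtract 9×row1 = (0, 0, 8, 3, 7)
  row 3: subtract 2×row1 = (0, 0, 5, 9, 11)
step 3: normalize row 2 (÷8) = (0, 0, 1, 2, 9)
  row 0: subtract 11×row2 = (1, 0, 0, 12, 12)
  row 1: subtract 8×row2 = (0, 1, 0, 0, 5)
  row 3: subtract 5×row2 = (0, 0, 0, 12, 5)
step 4: normalize row 3 (÷12) = (0, 0, 0, 1, 8)
  row 0: subtract 12×row3 = (1, 0, 0, 0, 7)
  row 2: subtract 2×row3 = (0, 0, 1, 0, 6)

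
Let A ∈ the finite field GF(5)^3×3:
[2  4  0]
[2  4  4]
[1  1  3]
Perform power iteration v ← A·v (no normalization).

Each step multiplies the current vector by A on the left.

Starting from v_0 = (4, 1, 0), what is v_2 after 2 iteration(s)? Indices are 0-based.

v_2 = (2, 2, 4)

v_0 = (4, 1, 0).
v_1 = A·v_0 = (2, 2, 0).
v_2 = A·v_1 = (2, 2, 4).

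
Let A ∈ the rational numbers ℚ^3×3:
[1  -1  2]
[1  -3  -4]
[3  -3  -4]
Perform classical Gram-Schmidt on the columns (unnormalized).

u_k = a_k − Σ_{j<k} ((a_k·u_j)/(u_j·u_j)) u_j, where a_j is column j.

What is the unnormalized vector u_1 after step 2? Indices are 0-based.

u_1 = (2/11, -20/11, 6/11)

Step 1: u_0 = a_0 = (1, 1, 3).
Step 2: u_1 = a_1 − (-13/11)·u_0 = (2/11, -20/11, 6/11).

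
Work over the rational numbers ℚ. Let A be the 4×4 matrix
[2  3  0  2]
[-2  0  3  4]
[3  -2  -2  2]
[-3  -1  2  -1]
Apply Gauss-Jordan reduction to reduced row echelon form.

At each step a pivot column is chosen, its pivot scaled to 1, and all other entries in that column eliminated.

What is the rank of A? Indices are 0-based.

[1] R0 /= 2  ⇒  (1, 3/2, 0, 1)
     R1 -= -2·R0  ⇒  (0, 3, 3, 6)
     R2 -= 3·R0  ⇒  (0, -13/2, -2, -1)
     R3 -= -3·R0  ⇒  (0, 7/2, 2, 2)
[2] R1 /= 3  ⇒  (0, 1, 1, 2)
     R0 -= 3/2·R1  ⇒  (1, 0, -3/2, -2)
     R2 -= -13/2·R1  ⇒  (0, 0, 9/2, 12)
     R3 -= 7/2·R1  ⇒  (0, 0, -3/2, -5)
[3] R2 /= 9/2  ⇒  (0, 0, 1, 8/3)
     R0 -= -3/2·R2  ⇒  (1, 0, 0, 2)
     R1 -= 1·R2  ⇒  (0, 1, 0, -2/3)
     R3 -= -3/2·R2  ⇒  (0, 0, 0, -1)
[4] R3 /= -1  ⇒  (0, 0, 0, 1)
     R0 -= 2·R3  ⇒  (1, 0, 0, 0)
     R1 -= -2/3·R3  ⇒  (0, 1, 0, 0)
     R2 -= 8/3·R3  ⇒  (0, 0, 1, 0)

rank = 4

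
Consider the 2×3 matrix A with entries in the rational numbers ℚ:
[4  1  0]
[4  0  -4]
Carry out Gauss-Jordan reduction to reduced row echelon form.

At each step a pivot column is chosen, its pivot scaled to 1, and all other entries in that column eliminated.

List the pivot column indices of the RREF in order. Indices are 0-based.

step 1: normalize row 0 (÷4) = (1, 1/4, 0)
  row 1: subtract 4×row0 = (0, -1, -4)
step 2: normalize row 1 (÷-1) = (0, 1, 4)
  row 0: subtract 1/4×row1 = (1, 0, -1)

pivot columns: 0, 1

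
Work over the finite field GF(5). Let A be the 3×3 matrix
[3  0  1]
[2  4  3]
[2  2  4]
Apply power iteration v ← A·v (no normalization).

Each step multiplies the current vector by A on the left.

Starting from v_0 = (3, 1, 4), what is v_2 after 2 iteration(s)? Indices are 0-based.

v_2 = (3, 1, 1)

v_0 = (3, 1, 4).
v_1 = A·v_0 = (3, 2, 4).
v_2 = A·v_1 = (3, 1, 1).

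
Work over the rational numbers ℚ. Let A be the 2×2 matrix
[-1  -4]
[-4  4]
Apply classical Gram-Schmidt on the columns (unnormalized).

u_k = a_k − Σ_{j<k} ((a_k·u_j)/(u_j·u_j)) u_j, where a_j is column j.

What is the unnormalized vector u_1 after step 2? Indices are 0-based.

u_1 = (-80/17, 20/17)

Step 1: u_0 = a_0 = (-1, -4).
Step 2: u_1 = a_1 − (-12/17)·u_0 = (-80/17, 20/17).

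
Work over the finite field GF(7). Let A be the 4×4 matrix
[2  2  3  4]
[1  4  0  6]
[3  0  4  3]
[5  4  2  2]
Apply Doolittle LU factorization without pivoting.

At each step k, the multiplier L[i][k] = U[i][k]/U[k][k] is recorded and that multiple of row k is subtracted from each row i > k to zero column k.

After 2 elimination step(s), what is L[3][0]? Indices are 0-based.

L[3][0] = 6

Step 1: pivot at (0,0) is 2.
  row1 ← row1 − (4)·row0  ⇒  L[1][0]=4, U row1=(0, 3, 2, 4)
  row2 ← row2 − (5)·row0  ⇒  L[2][0]=5, U row2=(0, 4, 3, 4)
  row3 ← row3 − (6)·row0  ⇒  L[3][0]=6, U row3=(0, 6, 5, 6)
Step 2: pivot at (1,1) is 3.
  row2 ← row2 − (6)·row1  ⇒  L[2][1]=6, U row2=(0, 0, 5, 1)
  row3 ← row3 − (2)·row1  ⇒  L[3][1]=2, U row3=(0, 0, 1, 5)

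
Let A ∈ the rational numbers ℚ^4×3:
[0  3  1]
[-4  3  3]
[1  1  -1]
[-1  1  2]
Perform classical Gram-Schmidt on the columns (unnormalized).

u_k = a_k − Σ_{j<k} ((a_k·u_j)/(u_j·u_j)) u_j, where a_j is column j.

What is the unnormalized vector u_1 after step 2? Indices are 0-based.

u_1 = (3, 1/3, 5/3, 1/3)

Step 1: u_0 = a_0 = (0, -4, 1, -1).
Step 2: u_1 = a_1 − (-2/3)·u_0 = (3, 1/3, 5/3, 1/3).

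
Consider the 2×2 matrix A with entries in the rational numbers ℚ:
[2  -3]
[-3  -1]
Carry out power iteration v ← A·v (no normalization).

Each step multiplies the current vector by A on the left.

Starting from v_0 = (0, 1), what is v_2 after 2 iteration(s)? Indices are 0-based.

v_2 = (-3, 10)

v_0 = (0, 1).
v_1 = A·v_0 = (-3, -1).
v_2 = A·v_1 = (-3, 10).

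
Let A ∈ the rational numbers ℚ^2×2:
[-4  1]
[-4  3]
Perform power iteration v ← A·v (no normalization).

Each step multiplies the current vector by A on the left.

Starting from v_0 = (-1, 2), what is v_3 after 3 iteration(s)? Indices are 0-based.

v_3 = (62, 74)

v_0 = (-1, 2).
v_1 = A·v_0 = (6, 10).
v_2 = A·v_1 = (-14, 6).
v_3 = A·v_2 = (62, 74).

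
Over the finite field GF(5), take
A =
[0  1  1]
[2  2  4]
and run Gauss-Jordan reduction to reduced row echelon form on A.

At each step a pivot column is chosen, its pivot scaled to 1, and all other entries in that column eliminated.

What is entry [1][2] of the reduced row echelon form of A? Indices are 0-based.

pivot(0,0): swap R0↔R1
pivot(0,0)=2: scale R0 → (1, 1, 2)
pivot(1,1)=1: scale R1 → (0, 1, 1)
  clear (0,1): R0 −= (1)R1 → (1, 0, 1)

M[1][2] = 1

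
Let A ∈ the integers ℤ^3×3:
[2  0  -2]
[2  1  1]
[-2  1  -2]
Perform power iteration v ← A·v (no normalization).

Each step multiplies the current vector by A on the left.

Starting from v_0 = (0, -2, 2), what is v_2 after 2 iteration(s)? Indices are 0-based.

v_2 = (4, -14, 20)

v_0 = (0, -2, 2).
v_1 = A·v_0 = (-4, 0, -6).
v_2 = A·v_1 = (4, -14, 20).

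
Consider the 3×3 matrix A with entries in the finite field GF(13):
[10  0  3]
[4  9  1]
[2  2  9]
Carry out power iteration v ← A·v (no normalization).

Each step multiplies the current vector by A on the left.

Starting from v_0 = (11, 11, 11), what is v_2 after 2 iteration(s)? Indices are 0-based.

v_2 = (0, 8, 9)

v_0 = (11, 11, 11).
v_1 = A·v_0 = (0, 11, 0).
v_2 = A·v_1 = (0, 8, 9).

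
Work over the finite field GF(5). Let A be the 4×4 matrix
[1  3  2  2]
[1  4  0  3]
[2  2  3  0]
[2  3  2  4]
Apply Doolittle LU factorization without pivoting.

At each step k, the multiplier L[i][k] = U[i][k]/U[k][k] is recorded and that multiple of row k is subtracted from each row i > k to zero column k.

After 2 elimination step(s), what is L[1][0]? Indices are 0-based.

[col 0] pivot 1
  R1 -= 1*R0 → (0, 1, 3, 1)  (L[1][0] := 1)
  R2 -= 2*R0 → (0, 1, 4, 1)  (L[2][0] := 2)
  R3 -= 2*R0 → (0, 2, 3, 0)  (L[3][0] := 2)
[col 1] pivot 1
  R2 -= 1*R1 → (0, 0, 1, 0)  (L[2][1] := 1)
  R3 -= 2*R1 → (0, 0, 2, 3)  (L[3][1] := 2)

L[1][0] = 1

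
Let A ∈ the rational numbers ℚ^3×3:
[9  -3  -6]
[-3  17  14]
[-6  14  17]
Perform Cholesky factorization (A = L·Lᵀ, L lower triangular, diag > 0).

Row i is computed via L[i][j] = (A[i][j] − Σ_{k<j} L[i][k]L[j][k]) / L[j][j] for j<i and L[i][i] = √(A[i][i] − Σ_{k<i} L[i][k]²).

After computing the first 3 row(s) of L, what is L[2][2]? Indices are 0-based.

L[2][2] = 2

Step 1: L[0][0] = √(9) = 3.
  L[1][0] = (-3) / L[0][0] = -1.
Step 2: L[1][1] = √(16) = 4.
  L[2][0] = (-6) / L[0][0] = -2.
  L[2][1] = (12) / L[1][1] = 3.
Step 3: L[2][2] = √(4) = 2.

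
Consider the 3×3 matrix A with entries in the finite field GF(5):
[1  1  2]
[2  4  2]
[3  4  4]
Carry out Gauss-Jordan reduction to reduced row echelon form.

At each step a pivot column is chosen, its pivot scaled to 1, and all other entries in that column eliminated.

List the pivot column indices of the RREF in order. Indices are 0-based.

step 1: normalize row 0 (÷1) = (1, 1, 2)
  row 1: subtract 2×row0 = (0, 2, 3)
  row 2: subtract 3×row0 = (0, 1, 3)
step 2: normalize row 1 (÷2) = (0, 1, 4)
  row 0: subtract 1×row1 = (1, 0, 3)
  row 2: subtract 1×row1 = (0, 0, 4)
step 3: normalize row 2 (÷4) = (0, 0, 1)
  row 0: subtract 3×row2 = (1, 0, 0)
  row 1: subtract 4×row2 = (0, 1, 0)

pivot columns: 0, 1, 2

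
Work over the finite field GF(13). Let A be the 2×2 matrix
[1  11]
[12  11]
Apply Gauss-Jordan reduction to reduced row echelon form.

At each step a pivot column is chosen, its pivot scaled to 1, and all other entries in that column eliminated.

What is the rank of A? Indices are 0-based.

step 1: normalize row 0 (÷1) = (1, 11)
  row 1: subtract 12×row0 = (0, 9)
step 2: normalize row 1 (÷9) = (0, 1)
  row 0: subtract 11×row1 = (1, 0)

rank = 2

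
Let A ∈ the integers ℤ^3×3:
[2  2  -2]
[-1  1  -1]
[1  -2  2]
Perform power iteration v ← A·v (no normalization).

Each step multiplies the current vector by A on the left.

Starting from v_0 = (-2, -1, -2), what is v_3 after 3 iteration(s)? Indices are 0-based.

v_3 = (70, 15, -40)

v_0 = (-2, -1, -2).
v_1 = A·v_0 = (-2, 3, -4).
v_2 = A·v_1 = (10, 9, -16).
v_3 = A·v_2 = (70, 15, -40).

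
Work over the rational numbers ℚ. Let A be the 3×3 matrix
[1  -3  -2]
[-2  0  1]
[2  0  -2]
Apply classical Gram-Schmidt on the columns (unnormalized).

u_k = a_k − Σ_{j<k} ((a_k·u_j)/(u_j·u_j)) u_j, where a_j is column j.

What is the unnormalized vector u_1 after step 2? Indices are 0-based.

Step 1: u_0 = a_0 = (1, -2, 2).
Step 2: u_1 = a_1 − (-1/3)·u_0 = (-8/3, -2/3, 2/3).

u_1 = (-8/3, -2/3, 2/3)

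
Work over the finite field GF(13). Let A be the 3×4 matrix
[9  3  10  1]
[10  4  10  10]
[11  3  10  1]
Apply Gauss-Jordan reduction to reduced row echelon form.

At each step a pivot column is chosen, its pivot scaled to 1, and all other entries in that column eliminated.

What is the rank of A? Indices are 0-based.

rank = 3

pivot(0,0)=9: scale R0 → (1, 9, 4, 3)
  clear (1,0): R1 −= (10)R0 → (0, 5, 9, 6)
  clear (2,0): R2 −= (11)R0 → (0, 8, 5, 7)
pivot(1,1)=5: scale R1 → (0, 1, 7, 9)
  clear (0,1): R0 −= (9)R1 → (1, 0, 6, 0)
  clear (2,1): R2 −= (8)R1 → (0, 0, 1, 0)
pivot(2,2)=1: scale R2 → (0, 0, 1, 0)
  clear (0,2): R0 −= (6)R2 → (1, 0, 0, 0)
  clear (1,2): R1 −= (7)R2 → (0, 1, 0, 9)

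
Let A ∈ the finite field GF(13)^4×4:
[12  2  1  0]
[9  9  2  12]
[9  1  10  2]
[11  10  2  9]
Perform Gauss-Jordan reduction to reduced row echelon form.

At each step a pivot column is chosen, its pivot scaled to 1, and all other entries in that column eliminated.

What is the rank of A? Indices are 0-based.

rank = 4

[1] R0 /= 12  ⇒  (1, 11, 12, 0)
     R1 -= 9·R0  ⇒  (0, 1, 11, 12)
     R2 -= 9·R0  ⇒  (0, 6, 6, 2)
     R3 -= 11·R0  ⇒  (0, 6, 0, 9)
[2] R1 /= 1  ⇒  (0, 1, 11, 12)
     R0 -= 11·R1  ⇒  (1, 0, 8, 11)
     R2 -= 6·R1  ⇒  (0, 0, 5, 8)
     R3 -= 6·R1  ⇒  (0, 0, 12, 2)
[3] R2 /= 5  ⇒  (0, 0, 1, 12)
     R0 -= 8·R2  ⇒  (1, 0, 0, 6)
     R1 -= 11·R2  ⇒  (0, 1, 0, 10)
     R3 -= 12·R2  ⇒  (0, 0, 0, 1)
[4] R3 /= 1  ⇒  (0, 0, 0, 1)
     R0 -= 6·R3  ⇒  (1, 0, 0, 0)
     R1 -= 10·R3  ⇒  (0, 1, 0, 0)
     R2 -= 12·R3  ⇒  (0, 0, 1, 0)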